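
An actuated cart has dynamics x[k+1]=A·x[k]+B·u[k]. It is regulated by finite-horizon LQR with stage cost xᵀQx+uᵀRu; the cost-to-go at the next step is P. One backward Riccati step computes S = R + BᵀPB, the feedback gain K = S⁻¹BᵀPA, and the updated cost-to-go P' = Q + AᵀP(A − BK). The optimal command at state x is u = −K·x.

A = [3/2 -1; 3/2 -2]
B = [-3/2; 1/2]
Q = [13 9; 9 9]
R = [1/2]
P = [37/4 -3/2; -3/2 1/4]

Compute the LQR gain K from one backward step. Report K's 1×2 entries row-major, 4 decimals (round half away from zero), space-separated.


-0.7778 0.4180

BᵀP = [-14.6250 2.3750]
S = R + BᵀPB = [1/2] + [23.1250] = [23.6250]
BᵀPA = [-18.3750 9.8750]
K = S⁻¹·BᵀPA = [-0.7778 0.4180]
A−BK = [0.3333 -0.3730; 1.8889 -2.2090]
AᵀP(A−BK) = [0.3333 -0.1944; -0.1944 0.1224]
P' = Q + AᵀP(A−BK) = [13.3333 8.8056; 8.8056 9.1224]
tr(P') = 22.4557


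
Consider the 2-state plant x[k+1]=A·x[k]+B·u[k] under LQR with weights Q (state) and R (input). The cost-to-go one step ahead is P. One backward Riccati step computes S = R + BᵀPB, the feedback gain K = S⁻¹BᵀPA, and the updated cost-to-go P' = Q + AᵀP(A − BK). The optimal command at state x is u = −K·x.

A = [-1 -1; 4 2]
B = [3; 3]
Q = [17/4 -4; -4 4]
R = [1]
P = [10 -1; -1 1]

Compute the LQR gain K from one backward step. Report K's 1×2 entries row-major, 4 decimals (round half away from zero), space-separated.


-0.3293 -0.3293

BᵀP = [27.0000 0.0000]
S = R + BᵀPB = [1] + [81.0000] = [82.0000]
BᵀPA = [-27.0000 -27.0000]
K = S⁻¹·BᵀPA = [-0.3293 -0.3293]
A−BK = [-0.0122 -0.0122; 4.9878 2.9878]
AᵀP(A−BK) = [25.1098 15.1098; 15.1098 9.1098]
P' = Q + AᵀP(A−BK) = [29.3598 11.1098; 11.1098 13.1098]
tr(P') = 42.4695


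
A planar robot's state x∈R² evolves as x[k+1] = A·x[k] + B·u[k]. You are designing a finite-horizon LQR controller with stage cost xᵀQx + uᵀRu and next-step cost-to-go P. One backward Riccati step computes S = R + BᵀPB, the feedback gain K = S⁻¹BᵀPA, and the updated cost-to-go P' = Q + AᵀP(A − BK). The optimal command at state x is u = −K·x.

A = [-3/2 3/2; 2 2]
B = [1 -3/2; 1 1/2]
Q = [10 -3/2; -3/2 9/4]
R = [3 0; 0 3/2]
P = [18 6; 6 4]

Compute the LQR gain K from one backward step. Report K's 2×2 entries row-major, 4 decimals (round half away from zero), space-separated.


BᵀP = [24.0000 10.0000; -24.0000 -7.0000]
S = R + BᵀPB = [3 0; 0 3/2] + [34.0000 -31.0000; -31.0000 32.5000] = [37.0000 -31.0000; -31.0000 34.0000]
BᵀPA = [-16.0000 56.0000; 22.0000 -50.0000]
K = S⁻¹·BᵀPA = [0.4646 1.1919; 1.0707 -0.3838]
A−BK = [-0.3586 -0.2677; 1.0000 1.0000]
AᵀP(A−BK) = [4.3788 3.0152; 3.0152 6.5606]
P' = Q + AᵀP(A−BK) = [14.3788 1.5152; 1.5152 8.8106]
tr(P') = 23.1894

0.4646 1.1919 1.0707 -0.3838


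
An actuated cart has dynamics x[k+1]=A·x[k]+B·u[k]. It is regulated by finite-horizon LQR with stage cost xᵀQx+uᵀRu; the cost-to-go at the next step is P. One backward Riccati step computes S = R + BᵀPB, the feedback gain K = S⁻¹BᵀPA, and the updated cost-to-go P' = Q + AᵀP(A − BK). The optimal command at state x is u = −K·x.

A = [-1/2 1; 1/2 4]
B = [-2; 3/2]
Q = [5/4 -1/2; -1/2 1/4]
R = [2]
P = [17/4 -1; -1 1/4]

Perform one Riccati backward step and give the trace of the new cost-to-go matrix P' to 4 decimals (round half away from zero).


BᵀP = [-10.0000 2.3750]
S = R + BᵀPB = [2] + [23.5625] = [25.5625]
BᵀPA = [6.1875 -0.5000]
K = S⁻¹·BᵀPA = [0.2421 -0.0196]
A−BK = [-0.0159 0.9609; 0.1369 4.0293]
AᵀP(A−BK) = [0.1273 -0.0040; -0.0040 0.2402]
P' = Q + AᵀP(A−BK) = [1.3773 -0.5040; -0.5040 0.4902]
tr(P') = 1.8675

1.8675


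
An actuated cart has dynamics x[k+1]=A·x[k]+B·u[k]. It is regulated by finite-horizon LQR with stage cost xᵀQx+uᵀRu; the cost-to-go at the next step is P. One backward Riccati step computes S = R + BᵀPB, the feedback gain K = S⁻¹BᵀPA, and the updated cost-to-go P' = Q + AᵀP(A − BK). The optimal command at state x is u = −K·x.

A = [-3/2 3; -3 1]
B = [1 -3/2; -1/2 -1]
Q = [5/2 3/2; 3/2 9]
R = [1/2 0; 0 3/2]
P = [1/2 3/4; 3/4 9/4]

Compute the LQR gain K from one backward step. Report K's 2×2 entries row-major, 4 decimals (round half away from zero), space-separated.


0.7576 0.2566 1.7169 -1.1120

BᵀP = [0.1250 -0.3750; -1.5000 -3.3750]
S = R + BᵀPB = [1/2 0; 0 3/2] + [0.3125 0.1875; 0.1875 5.6250] = [0.8125 0.1875; 0.1875 7.1250]
BᵀPA = [0.9375 0.0000; 12.3750 -7.8750]
K = S⁻¹·BᵀPA = [0.7576 0.2566; 1.7169 -1.1120]
A−BK = [0.3177 1.0754; -0.9043 0.0163]
AᵀP(A−BK) = [6.1680 -3.3544; -3.3544 2.4929]
P' = Q + AᵀP(A−BK) = [8.6680 -1.8544; -1.8544 11.4929]
tr(P') = 20.1609


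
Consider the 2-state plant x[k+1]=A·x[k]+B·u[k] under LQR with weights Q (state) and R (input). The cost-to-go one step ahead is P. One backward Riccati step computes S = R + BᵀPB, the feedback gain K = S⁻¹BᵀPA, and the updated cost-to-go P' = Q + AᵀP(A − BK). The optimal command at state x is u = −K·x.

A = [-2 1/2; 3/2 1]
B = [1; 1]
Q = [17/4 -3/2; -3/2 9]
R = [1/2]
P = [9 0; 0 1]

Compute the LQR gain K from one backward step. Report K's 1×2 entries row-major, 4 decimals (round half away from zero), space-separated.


-1.5714 0.5238

BᵀP = [9.0000 1.0000]
S = R + BᵀPB = [1/2] + [10.0000] = [10.5000]
BᵀPA = [-16.5000 5.5000]
K = S⁻¹·BᵀPA = [-1.5714 0.5238]
A−BK = [-0.4286 -0.0238; 3.0714 0.4762]
AᵀP(A−BK) = [12.3214 1.1429; 1.1429 0.3690]
P' = Q + AᵀP(A−BK) = [16.5714 -0.3571; -0.3571 9.3690]
tr(P') = 25.9405


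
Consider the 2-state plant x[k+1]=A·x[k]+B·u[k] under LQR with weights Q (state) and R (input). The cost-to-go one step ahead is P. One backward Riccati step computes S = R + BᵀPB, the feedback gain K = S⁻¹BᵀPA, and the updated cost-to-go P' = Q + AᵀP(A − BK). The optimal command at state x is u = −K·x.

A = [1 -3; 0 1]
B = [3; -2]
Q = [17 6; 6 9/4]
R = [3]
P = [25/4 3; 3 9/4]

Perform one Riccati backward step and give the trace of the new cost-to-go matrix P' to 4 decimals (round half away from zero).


25.6395

BᵀP = [12.7500 4.5000]
S = R + BᵀPB = [3] + [29.2500] = [32.2500]
BᵀPA = [12.7500 -33.7500]
K = S⁻¹·BᵀPA = [0.3953 -1.0465]
A−BK = [-0.1860 0.1395; 0.7907 -1.0930]
AᵀP(A−BK) = [1.2093 -2.4070; -2.4070 5.1802]
P' = Q + AᵀP(A−BK) = [18.2093 3.5930; 3.5930 7.4302]
tr(P') = 25.6395


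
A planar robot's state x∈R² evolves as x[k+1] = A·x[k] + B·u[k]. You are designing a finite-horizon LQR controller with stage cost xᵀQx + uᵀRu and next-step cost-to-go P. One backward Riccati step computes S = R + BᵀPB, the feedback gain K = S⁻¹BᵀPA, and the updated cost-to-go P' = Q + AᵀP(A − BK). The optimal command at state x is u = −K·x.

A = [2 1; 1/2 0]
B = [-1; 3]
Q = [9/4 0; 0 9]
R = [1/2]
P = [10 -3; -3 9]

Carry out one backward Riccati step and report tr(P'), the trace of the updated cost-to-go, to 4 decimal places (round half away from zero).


BᵀP = [-19.0000 30.0000]
S = R + BᵀPB = [1/2] + [109.0000] = [109.5000]
BᵀPA = [-23.0000 -19.0000]
K = S⁻¹·BᵀPA = [-0.2100 -0.1735]
A−BK = [1.7900 0.8265; 1.1301 0.5205]
AᵀP(A−BK) = [31.4189 14.5091; 14.5091 6.7032]
P' = Q + AᵀP(A−BK) = [33.6689 14.5091; 14.5091 15.7032]
tr(P') = 49.3721

49.3721


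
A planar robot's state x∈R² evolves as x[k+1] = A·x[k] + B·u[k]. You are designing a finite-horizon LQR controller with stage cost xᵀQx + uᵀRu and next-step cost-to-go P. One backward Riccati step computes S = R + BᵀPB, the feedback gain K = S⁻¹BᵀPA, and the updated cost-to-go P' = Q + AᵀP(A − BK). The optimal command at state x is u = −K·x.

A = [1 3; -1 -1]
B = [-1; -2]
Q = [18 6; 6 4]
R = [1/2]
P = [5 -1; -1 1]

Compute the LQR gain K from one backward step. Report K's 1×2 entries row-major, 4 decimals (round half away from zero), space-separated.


BᵀP = [-3.0000 -1.0000]
S = R + BᵀPB = [1/2] + [5.0000] = [5.5000]
BᵀPA = [-2.0000 -8.0000]
K = S⁻¹·BᵀPA = [-0.3636 -1.4545]
A−BK = [0.6364 1.5455; -1.7273 -3.9091]
AᵀP(A−BK) = [7.2727 17.0909; 17.0909 40.3636]
P' = Q + AᵀP(A−BK) = [25.2727 23.0909; 23.0909 44.3636]
tr(P') = 69.6364

-0.3636 -1.4545


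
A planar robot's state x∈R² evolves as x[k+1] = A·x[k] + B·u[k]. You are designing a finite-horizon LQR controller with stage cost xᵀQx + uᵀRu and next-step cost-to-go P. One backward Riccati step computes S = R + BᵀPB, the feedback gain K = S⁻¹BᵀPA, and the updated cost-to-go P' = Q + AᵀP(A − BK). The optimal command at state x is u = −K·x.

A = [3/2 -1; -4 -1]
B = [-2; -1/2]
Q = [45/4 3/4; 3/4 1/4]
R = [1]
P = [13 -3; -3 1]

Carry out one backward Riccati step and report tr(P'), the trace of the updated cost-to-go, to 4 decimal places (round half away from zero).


BᵀP = [-24.5000 5.5000]
S = R + BᵀPB = [1] + [46.2500] = [47.2500]
BᵀPA = [-58.7500 19.0000]
K = S⁻¹·BᵀPA = [-1.2434 0.4021]
A−BK = [-0.9868 -0.1958; -4.6217 -0.7989]
AᵀP(A−BK) = [8.2011 0.6243; 0.6243 0.3598]
P' = Q + AᵀP(A−BK) = [19.4511 1.3743; 1.3743 0.6098]
tr(P') = 20.0608

20.0608


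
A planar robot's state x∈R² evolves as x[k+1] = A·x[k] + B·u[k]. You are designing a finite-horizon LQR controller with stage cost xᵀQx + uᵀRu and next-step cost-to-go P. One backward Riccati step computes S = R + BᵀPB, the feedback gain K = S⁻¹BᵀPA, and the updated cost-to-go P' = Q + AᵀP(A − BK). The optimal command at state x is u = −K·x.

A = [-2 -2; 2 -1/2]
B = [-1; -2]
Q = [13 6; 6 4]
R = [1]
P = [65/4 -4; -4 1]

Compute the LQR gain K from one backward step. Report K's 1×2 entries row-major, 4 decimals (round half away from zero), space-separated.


BᵀP = [-8.2500 2.0000]
S = R + BᵀPB = [1] + [4.2500] = [5.2500]
BᵀPA = [20.5000 15.5000]
K = S⁻¹·BᵀPA = [3.9048 2.9524]
A−BK = [1.9048 0.9524; 9.8095 5.4048]
AᵀP(A−BK) = [20.9524 15.4762; 15.4762 11.4881]
P' = Q + AᵀP(A−BK) = [33.9524 21.4762; 21.4762 15.4881]
tr(P') = 49.4405

3.9048 2.9524


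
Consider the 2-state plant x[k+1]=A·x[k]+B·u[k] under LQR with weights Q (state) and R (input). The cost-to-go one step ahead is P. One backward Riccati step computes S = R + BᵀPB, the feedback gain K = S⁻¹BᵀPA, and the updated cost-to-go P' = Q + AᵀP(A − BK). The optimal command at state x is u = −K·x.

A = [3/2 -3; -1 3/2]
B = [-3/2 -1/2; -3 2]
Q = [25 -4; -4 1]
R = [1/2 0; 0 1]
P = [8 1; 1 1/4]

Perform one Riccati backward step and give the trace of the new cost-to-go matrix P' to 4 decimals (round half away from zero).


30.3342

BᵀP = [-15.0000 -2.2500; -2.0000 0.0000]
S = R + BᵀPB = [1/2 0; 0 1] + [29.2500 3.0000; 3.0000 1.0000] = [29.7500 3.0000; 3.0000 2.0000]
BᵀPA = [-20.2500 41.6250; -3.0000 6.0000]
K = S⁻¹·BᵀPA = [-0.6238 1.2921; -0.5644 1.0619]
A−BK = [0.2822 -0.5309; -1.7426 3.2525]
AᵀP(A−BK) = [0.9257 -1.7748; -1.7748 3.4084]
P' = Q + AᵀP(A−BK) = [25.9257 -5.7748; -5.7748 4.4084]
tr(P') = 30.3342


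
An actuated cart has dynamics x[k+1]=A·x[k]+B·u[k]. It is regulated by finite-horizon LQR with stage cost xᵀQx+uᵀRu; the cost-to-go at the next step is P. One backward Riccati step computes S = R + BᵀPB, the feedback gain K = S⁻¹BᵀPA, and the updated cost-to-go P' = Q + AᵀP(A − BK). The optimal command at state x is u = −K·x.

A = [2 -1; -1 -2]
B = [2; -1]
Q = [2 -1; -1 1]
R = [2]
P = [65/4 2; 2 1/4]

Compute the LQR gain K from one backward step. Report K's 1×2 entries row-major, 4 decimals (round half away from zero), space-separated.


0.9662 -0.6414

BᵀP = [30.5000 3.7500]
S = R + BᵀPB = [2] + [57.2500] = [59.2500]
BᵀPA = [57.2500 -38.0000]
K = S⁻¹·BᵀPA = [0.9662 -0.6414]
A−BK = [0.0675 0.2827; -0.0338 -2.6414]
AᵀP(A−BK) = [1.9325 -1.2827; -1.2827 0.8787]
P' = Q + AᵀP(A−BK) = [3.9325 -2.2827; -2.2827 1.8787]
tr(P') = 5.8112


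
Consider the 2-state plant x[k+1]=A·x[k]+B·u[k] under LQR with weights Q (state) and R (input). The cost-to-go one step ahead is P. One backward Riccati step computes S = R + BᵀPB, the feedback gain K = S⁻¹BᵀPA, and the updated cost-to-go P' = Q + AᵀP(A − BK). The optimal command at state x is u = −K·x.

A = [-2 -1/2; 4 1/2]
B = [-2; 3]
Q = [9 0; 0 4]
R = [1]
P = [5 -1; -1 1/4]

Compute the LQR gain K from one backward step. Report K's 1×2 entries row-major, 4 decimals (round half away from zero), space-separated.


BᵀP = [-13.0000 2.7500]
S = R + BᵀPB = [1] + [34.2500] = [35.2500]
BᵀPA = [37.0000 7.8750]
K = S⁻¹·BᵀPA = [1.0496 0.2234]
A−BK = [0.0993 -0.0532; 0.8511 -0.1702]
AᵀP(A−BK) = [1.1631 0.2340; 0.2340 0.0532]
P' = Q + AᵀP(A−BK) = [10.1631 0.2340; 0.2340 4.0532]
tr(P') = 14.2163

1.0496 0.2234


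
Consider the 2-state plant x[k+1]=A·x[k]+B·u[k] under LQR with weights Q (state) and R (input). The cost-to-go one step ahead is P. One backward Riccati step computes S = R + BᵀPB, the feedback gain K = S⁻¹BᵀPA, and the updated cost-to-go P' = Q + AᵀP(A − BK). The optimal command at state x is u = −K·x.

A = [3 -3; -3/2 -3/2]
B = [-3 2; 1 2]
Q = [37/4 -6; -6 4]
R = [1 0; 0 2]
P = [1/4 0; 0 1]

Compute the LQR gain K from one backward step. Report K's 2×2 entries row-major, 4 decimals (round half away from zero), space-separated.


-0.8644 0.2542 -0.1525 -0.6610

BᵀP = [-0.7500 1.0000; 0.5000 2.0000]
S = R + BᵀPB = [1 0; 0 2] + [3.2500 0.5000; 0.5000 5.0000] = [4.2500 0.5000; 0.5000 7.0000]
BᵀPA = [-3.7500 0.7500; -1.5000 -4.5000]
K = S⁻¹·BᵀPA = [-0.8644 0.2542; -0.1525 -0.6610]
A−BK = [0.7119 -0.9153; -0.3305 -0.4322]
AᵀP(A−BK) = [1.0297 -0.0381; -0.0381 1.3347]
P' = Q + AᵀP(A−BK) = [10.2797 -6.0381; -6.0381 5.3347]
tr(P') = 15.6144


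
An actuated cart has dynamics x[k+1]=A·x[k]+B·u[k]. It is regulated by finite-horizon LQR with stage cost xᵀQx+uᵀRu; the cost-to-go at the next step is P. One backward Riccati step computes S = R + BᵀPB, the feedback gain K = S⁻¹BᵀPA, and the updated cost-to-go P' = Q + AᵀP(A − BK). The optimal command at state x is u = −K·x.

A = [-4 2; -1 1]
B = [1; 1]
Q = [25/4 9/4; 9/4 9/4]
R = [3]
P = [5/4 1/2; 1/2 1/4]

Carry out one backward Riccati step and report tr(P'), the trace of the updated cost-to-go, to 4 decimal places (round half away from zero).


BᵀP = [1.7500 0.7500]
S = R + BᵀPB = [3] + [2.5000] = [5.5000]
BᵀPA = [-7.7500 4.2500]
K = S⁻¹·BᵀPA = [-1.4091 0.7727]
A−BK = [-2.5909 1.2273; 0.4091 0.2273]
AᵀP(A−BK) = [13.3295 -7.2614; -7.2614 3.9659]
P' = Q + AᵀP(A−BK) = [19.5795 -5.0114; -5.0114 6.2159]
tr(P') = 25.7955

25.7955


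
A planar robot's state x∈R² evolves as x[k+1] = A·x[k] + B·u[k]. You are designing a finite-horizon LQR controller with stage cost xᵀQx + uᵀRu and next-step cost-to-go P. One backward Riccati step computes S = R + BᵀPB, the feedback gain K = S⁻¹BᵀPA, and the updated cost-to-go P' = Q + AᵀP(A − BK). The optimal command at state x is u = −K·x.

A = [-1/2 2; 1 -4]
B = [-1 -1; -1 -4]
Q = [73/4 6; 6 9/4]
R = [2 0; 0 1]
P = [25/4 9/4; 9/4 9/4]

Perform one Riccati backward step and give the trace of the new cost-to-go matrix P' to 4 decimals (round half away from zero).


35.0560

BᵀP = [-8.5000 -4.5000; -15.2500 -11.2500]
S = R + BᵀPB = [2 0; 0 1] + [13.0000 26.5000; 26.5000 60.2500] = [15.0000 26.5000; 26.5000 61.2500]
BᵀPA = [-0.2500 1.0000; -3.6250 14.5000]
K = S⁻¹·BᵀPA = [0.3730 -1.4919; -0.2206 0.8822]
A−BK = [-0.3476 1.3903; 0.4908 -1.9630]
AᵀP(A−BK) = [0.8562 -3.4249; -3.4249 13.6998]
P' = Q + AᵀP(A−BK) = [19.1062 2.5751; 2.5751 15.9498]
tr(P') = 35.0560


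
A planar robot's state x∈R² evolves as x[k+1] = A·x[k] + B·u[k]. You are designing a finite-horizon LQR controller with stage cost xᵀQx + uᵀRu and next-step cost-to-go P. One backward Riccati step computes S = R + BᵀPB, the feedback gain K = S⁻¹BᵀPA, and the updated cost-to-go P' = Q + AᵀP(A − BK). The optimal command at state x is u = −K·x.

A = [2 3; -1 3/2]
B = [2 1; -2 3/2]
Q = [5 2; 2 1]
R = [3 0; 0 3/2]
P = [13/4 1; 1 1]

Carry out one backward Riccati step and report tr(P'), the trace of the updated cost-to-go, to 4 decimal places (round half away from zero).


BᵀP = [4.5000 0.0000; 4.7500 2.5000]
S = R + BᵀPB = [3 0; 0 3/2] + [9.0000 4.5000; 4.5000 8.5000] = [12.0000 4.5000; 4.5000 10.0000]
BᵀPA = [9.0000 13.5000; 7.0000 18.0000]
K = S⁻¹·BᵀPA = [0.5865 0.5414; 0.4361 1.5564]
A−BK = [0.3910 0.3609; -0.4812 0.2481]
AᵀP(A−BK) = [1.6692 2.2331; 2.2331 5.1767]
P' = Q + AᵀP(A−BK) = [6.6692 4.2331; 4.2331 6.1767]
tr(P') = 12.8459

12.8459


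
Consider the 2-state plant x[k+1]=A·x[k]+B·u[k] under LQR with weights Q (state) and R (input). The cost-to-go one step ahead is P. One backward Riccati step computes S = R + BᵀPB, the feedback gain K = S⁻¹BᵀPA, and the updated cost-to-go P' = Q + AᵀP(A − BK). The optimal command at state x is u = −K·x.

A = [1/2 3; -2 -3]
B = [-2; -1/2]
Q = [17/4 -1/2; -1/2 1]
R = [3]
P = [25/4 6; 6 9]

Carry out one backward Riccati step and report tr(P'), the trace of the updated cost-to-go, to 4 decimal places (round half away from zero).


44.7592

BᵀP = [-15.5000 -16.5000]
S = R + BᵀPB = [3] + [39.2500] = [42.2500]
BᵀPA = [25.2500 3.0000]
K = S⁻¹·BᵀPA = [0.5976 0.0710]
A−BK = [1.6953 3.1420; -1.7012 -2.9645]
AᵀP(A−BK) = [10.4723 16.5821; 16.5821 29.0370]
P' = Q + AᵀP(A−BK) = [14.7223 16.0821; 16.0821 30.0370]
tr(P') = 44.7592


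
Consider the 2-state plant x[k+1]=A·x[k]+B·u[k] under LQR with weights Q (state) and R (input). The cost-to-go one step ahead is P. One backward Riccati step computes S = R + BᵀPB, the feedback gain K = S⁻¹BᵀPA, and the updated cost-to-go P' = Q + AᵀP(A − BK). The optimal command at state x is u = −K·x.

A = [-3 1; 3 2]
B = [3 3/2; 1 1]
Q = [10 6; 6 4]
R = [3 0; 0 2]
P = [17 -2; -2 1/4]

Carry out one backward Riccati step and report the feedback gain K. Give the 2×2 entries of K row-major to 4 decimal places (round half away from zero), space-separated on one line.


BᵀP = [49.0000 -5.7500; 23.5000 -2.7500]
S = R + BᵀPB = [3 0; 0 2] + [141.2500 67.7500; 67.7500 32.5000] = [144.2500 67.7500; 67.7500 34.5000]
BᵀPA = [-164.2500 37.5000; -78.7500 18.0000]
K = S⁻¹·BᵀPA = [-0.8571 0.1921; -0.5995 0.1445]
A−BK = [0.4705 0.2070; 4.4566 1.6634]
AᵀP(A−BK) = [3.2639 -0.5685; -0.5685 0.1953]
P' = Q + AᵀP(A−BK) = [13.2639 5.4315; 5.4315 4.1953]
tr(P') = 17.4592

-0.8571 0.1921 -0.5995 0.1445


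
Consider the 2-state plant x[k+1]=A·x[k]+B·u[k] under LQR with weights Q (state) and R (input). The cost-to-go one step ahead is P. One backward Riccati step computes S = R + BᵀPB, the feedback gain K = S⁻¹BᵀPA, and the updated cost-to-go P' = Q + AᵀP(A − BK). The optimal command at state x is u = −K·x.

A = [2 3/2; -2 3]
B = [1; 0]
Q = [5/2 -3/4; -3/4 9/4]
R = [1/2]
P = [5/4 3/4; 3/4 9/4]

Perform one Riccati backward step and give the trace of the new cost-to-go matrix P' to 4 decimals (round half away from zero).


BᵀP = [1.2500 0.7500]
S = R + BᵀPB = [1/2] + [1.2500] = [1.7500]
BᵀPA = [1.0000 4.1250]
K = S⁻¹·BᵀPA = [0.5714 2.3571]
A−BK = [1.4286 -0.8571; -2.0000 3.0000]
AᵀP(A−BK) = [7.4286 -9.8571; -9.8571 20.0893]
P' = Q + AᵀP(A−BK) = [9.9286 -10.6071; -10.6071 22.3393]
tr(P') = 32.2679

32.2679


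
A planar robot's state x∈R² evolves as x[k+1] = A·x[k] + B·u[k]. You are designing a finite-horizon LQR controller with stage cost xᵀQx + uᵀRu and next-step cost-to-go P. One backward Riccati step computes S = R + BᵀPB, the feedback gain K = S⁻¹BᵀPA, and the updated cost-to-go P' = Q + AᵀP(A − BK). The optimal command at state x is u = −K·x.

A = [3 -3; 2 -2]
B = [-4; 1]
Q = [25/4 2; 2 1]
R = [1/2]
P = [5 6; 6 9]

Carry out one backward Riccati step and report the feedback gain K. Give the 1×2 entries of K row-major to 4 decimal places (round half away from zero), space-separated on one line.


BᵀP = [-14.0000 -15.0000]
S = R + BᵀPB = [1/2] + [41.0000] = [41.5000]
BᵀPA = [-72.0000 72.0000]
K = S⁻¹·BᵀPA = [-1.7349 1.7349]
A−BK = [-3.9398 3.9398; 3.7349 -3.7349]
AᵀP(A−BK) = [28.0843 -28.0843; -28.0843 28.0843]
P' = Q + AᵀP(A−BK) = [34.3343 -26.0843; -26.0843 29.0843]
tr(P') = 63.4187

-1.7349 1.7349


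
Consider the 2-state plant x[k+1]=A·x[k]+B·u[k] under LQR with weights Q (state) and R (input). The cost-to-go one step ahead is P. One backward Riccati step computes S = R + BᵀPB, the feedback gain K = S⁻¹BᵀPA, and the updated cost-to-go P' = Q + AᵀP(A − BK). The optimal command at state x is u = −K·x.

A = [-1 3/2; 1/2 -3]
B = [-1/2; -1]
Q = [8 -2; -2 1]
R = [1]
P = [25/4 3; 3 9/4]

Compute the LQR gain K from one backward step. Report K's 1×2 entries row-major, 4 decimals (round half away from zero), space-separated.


0.5440 0.2640

BᵀP = [-6.1250 -3.7500]
S = R + BᵀPB = [1] + [6.8125] = [7.8125]
BᵀPA = [4.2500 2.0625]
K = S⁻¹·BᵀPA = [0.5440 0.2640]
A−BK = [-0.7280 1.6320; 1.0440 -2.7360]
AᵀP(A−BK) = [1.5005 -2.6220; -2.6220 6.7680]
P' = Q + AᵀP(A−BK) = [9.5005 -4.6220; -4.6220 7.7680]
tr(P') = 17.2685


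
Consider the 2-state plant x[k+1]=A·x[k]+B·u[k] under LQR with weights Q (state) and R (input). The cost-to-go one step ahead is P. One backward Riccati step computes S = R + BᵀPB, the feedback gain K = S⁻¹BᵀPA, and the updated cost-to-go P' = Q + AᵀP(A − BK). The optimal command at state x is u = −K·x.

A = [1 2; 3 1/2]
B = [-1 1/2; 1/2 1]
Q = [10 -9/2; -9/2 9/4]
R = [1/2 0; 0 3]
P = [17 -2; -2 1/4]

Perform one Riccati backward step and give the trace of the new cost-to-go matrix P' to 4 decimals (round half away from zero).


BᵀP = [-18.0000 2.1250; 6.5000 -0.7500]
S = R + BᵀPB = [1/2 0; 0 3] + [19.0625 -6.8750; -6.8750 2.5000] = [19.5625 -6.8750; -6.8750 5.5000]
BᵀPA = [-11.6250 -34.9375; 4.2500 12.6250]
K = S⁻¹·BᵀPA = [-0.5755 -1.7464; 0.0534 0.1124]
A−BK = [0.3978 0.1974; 3.2344 1.2608]
AᵀP(A−BK) = [0.3331 0.5949; 0.5949 1.6272]
P' = Q + AᵀP(A−BK) = [10.3331 -3.9051; -3.9051 3.8772]
tr(P') = 14.2102

14.2102


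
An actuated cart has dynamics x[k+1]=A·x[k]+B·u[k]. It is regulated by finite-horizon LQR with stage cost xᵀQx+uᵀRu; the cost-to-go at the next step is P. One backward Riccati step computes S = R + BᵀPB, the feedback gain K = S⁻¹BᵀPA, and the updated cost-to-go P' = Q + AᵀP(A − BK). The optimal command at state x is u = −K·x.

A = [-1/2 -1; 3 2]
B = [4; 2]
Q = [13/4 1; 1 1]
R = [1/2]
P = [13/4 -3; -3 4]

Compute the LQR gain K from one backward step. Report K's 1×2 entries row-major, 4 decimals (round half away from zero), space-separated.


BᵀP = [7.0000 -4.0000]
S = R + BᵀPB = [1/2] + [20.0000] = [20.5000]
BᵀPA = [-15.5000 -15.0000]
K = S⁻¹·BᵀPA = [-0.7561 -0.7317]
A−BK = [2.5244 1.9268; 4.5122 3.4634]
AᵀP(A−BK) = [34.0930 26.2835; 26.2835 20.2744]
P' = Q + AᵀP(A−BK) = [37.3430 27.2835; 27.2835 21.2744]
tr(P') = 58.6174

-0.7561 -0.7317


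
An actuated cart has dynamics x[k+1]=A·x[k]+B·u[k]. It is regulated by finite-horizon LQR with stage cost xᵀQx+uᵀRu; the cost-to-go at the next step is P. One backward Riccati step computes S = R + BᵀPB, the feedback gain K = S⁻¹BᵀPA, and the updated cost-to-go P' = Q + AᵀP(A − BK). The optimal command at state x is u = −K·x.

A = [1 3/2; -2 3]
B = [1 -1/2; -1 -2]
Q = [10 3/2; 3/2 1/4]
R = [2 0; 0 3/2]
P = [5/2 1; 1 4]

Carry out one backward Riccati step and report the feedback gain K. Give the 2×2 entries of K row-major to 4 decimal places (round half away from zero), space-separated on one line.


BᵀP = [1.5000 -3.0000; -3.2500 -8.5000]
S = R + BᵀPB = [2 0; 0 3/2] + [4.5000 5.2500; 5.2500 18.6250] = [6.5000 5.2500; 5.2500 20.1250]
BᵀPA = [7.5000 -6.7500; 13.7500 -30.3750]
K = S⁻¹·BᵀPA = [0.7627 0.2288; 0.4843 -1.5690]
A−BK = [0.4794 0.4867; -0.2688 0.0908]
AᵀP(A−BK) = [2.1211 -0.3923; -0.3923 4.5109]
P' = Q + AᵀP(A−BK) = [12.1211 1.1077; 1.1077 4.7609]
tr(P') = 16.8820

0.7627 0.2288 0.4843 -1.5690


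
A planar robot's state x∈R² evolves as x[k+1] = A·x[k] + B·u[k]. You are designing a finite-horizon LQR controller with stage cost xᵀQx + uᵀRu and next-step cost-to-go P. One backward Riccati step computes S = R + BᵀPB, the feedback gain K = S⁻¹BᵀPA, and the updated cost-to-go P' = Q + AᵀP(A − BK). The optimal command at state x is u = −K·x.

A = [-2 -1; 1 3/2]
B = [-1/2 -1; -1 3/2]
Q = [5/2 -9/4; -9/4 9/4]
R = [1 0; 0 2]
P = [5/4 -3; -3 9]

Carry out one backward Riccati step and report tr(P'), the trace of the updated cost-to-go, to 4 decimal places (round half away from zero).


7.9011

BᵀP = [2.3750 -7.5000; -5.7500 16.5000]
S = R + BᵀPB = [1 0; 0 2] + [6.3125 -13.6250; -13.6250 30.5000] = [7.3125 -13.6250; -13.6250 32.5000]
BᵀPA = [-12.2500 -13.6250; 28.0000 30.5000]
K = S⁻¹·BᵀPA = [-0.3196 -0.5239; 0.7275 0.7188]
A−BK = [-1.4323 -0.5431; -0.4109 -0.1021]
AᵀP(A−BK) = [1.7134 1.4551; 1.4551 1.4377]
P' = Q + AᵀP(A−BK) = [4.2134 -0.7949; -0.7949 3.6877]
tr(P') = 7.9011


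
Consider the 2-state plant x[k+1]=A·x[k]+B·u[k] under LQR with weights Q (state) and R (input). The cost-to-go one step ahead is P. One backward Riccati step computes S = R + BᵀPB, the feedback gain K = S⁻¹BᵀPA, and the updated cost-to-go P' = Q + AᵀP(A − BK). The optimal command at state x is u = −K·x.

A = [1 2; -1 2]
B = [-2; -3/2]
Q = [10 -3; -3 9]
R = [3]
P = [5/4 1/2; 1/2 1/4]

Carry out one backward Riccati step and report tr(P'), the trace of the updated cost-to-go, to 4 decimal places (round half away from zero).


BᵀP = [-3.2500 -1.3750]
S = R + BᵀPB = [3] + [8.5625] = [11.5625]
BᵀPA = [-1.8750 -9.2500]
K = S⁻¹·BᵀPA = [-0.1622 -0.8000]
A−BK = [0.6757 0.4000; -1.2432 0.8000]
AᵀP(A−BK) = [0.1959 0.5000; 0.5000 2.6000]
P' = Q + AᵀP(A−BK) = [10.1959 -2.5000; -2.5000 11.6000]
tr(P') = 21.7959

21.7959


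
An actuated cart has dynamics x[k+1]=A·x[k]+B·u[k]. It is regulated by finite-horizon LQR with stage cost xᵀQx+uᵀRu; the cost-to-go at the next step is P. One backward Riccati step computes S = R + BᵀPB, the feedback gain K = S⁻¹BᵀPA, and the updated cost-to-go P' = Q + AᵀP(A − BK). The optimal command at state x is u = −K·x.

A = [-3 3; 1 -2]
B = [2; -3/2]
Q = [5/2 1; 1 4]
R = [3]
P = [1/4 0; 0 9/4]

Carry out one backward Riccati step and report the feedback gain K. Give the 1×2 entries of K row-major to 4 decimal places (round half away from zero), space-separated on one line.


BᵀP = [0.5000 -3.3750]
S = R + BᵀPB = [3] + [6.0625] = [9.0625]
BᵀPA = [-4.8750 8.2500]
K = S⁻¹·BᵀPA = [-0.5379 0.9103]
A−BK = [-1.9241 1.1793; 0.1931 -0.6345]
AᵀP(A−BK) = [1.8776 -2.3121; -2.3121 3.7397]
P' = Q + AᵀP(A−BK) = [4.3776 -1.3121; -1.3121 7.7397]
tr(P') = 12.1172

-0.5379 0.9103


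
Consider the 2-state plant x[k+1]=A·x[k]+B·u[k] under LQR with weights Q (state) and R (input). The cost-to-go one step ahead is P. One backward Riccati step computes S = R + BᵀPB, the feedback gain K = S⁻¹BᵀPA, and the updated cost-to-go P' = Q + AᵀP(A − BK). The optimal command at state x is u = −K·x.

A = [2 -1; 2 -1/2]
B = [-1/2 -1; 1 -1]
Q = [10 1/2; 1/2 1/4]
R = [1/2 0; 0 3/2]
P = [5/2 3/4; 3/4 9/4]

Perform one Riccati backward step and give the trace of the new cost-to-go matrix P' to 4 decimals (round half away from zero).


BᵀP = [-0.5000 1.8750; -3.2500 -3.0000]
S = R + BᵀPB = [1/2 0; 0 3/2] + [2.1250 -1.3750; -1.3750 6.2500] = [2.6250 -1.3750; -1.3750 7.7500]
BᵀPA = [2.7500 -0.4375; -12.5000 4.7500]
K = S⁻¹·BᵀPA = [0.2235 0.1702; -1.5732 0.6431]
A−BK = [0.5385 -0.2718; 0.2032 -0.0271]
AᵀP(A−BK) = [4.7197 -1.9293; -1.9293 0.8322]
P' = Q + AᵀP(A−BK) = [14.7197 -1.4293; -1.4293 1.0822]
tr(P') = 15.8020

15.8020


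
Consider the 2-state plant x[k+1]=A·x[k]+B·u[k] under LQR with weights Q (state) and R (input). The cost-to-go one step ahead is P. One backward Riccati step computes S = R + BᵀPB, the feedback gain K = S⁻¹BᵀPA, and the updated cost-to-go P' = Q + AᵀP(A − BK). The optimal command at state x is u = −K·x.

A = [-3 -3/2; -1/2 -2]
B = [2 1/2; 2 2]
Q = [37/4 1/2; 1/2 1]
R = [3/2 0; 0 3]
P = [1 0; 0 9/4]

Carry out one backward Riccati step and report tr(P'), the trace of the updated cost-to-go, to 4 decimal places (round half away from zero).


BᵀP = [2.0000 4.5000; 0.5000 4.5000]
S = R + BᵀPB = [3/2 0; 0 3] + [13.0000 10.0000; 10.0000 9.2500] = [14.5000 10.0000; 10.0000 12.2500]
BᵀPA = [-8.2500 -12.0000; -3.7500 -9.7500]
K = S⁻¹·BᵀPA = [-0.8188 -0.6377; 0.3623 -0.2754]
A−BK = [-1.5435 -0.0870; 0.4130 -0.1739]
AᵀP(A−BK) = [4.1658 0.4565; 0.4565 0.9130]
P' = Q + AᵀP(A−BK) = [13.4158 0.9565; 0.9565 1.9130]
tr(P') = 15.3288

15.3288


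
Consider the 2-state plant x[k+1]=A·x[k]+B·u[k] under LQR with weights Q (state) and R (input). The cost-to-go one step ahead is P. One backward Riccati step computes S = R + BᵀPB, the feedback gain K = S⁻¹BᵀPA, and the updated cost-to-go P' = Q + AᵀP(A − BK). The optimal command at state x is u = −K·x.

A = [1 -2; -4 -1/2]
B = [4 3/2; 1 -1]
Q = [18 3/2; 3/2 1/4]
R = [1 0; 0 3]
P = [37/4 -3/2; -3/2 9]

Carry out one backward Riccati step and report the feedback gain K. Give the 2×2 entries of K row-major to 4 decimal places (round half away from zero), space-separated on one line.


-0.7381 -0.4936 2.6120 -0.0086

BᵀP = [35.5000 3.0000; 15.3750 -11.2500]
S = R + BᵀPB = [1 0; 0 3] + [145.0000 50.2500; 50.2500 34.3125] = [146.0000 50.2500; 50.2500 37.3125]
BᵀPA = [23.5000 -72.5000; 60.3750 -25.1250]
K = S⁻¹·BᵀPA = [-0.7381 -0.4936; 2.6120 -0.0086]
A−BK = [0.0341 -0.0126; -0.6499 -0.0150]
AᵀP(A−BK) = [24.8918 0.3690; 0.3690 0.2468]
P' = Q + AᵀP(A−BK) = [42.8918 1.8690; 1.8690 0.4968]
tr(P') = 43.3886


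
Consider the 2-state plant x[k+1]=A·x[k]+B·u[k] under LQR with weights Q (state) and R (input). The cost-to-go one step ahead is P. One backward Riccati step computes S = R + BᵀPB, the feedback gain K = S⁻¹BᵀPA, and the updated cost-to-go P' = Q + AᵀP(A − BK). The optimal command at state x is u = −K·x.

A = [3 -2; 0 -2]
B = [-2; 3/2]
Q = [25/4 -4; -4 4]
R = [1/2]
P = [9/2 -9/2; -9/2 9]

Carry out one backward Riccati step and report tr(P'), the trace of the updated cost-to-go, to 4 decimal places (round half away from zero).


BᵀP = [-15.7500 22.5000]
S = R + BᵀPB = [1/2] + [65.2500] = [65.7500]
BᵀPA = [-47.2500 -13.5000]
K = S⁻¹·BᵀPA = [-0.7186 -0.2053]
A−BK = [1.5627 -2.4106; 1.0779 -1.6920]
AᵀP(A−BK) = [6.5447 -9.7015; -9.7015 15.2281]
P' = Q + AᵀP(A−BK) = [12.7947 -13.7015; -13.7015 19.2281]
tr(P') = 32.0228

32.0228


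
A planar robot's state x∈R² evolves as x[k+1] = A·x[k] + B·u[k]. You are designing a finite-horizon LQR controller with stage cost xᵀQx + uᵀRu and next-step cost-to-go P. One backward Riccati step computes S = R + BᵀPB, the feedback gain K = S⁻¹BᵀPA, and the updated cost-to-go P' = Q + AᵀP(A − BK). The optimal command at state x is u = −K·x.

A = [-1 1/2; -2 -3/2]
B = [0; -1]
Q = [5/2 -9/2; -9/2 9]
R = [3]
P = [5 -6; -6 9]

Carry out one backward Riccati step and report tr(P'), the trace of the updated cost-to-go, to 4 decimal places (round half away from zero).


BᵀP = [6.0000 -9.0000]
S = R + BᵀPB = [3] + [9.0000] = [12.0000]
BᵀPA = [12.0000 16.5000]
K = S⁻¹·BᵀPA = [1.0000 1.3750]
A−BK = [-1.0000 0.5000; -1.0000 -0.1250]
AᵀP(A−BK) = [5.0000 5.0000; 5.0000 7.8125]
P' = Q + AᵀP(A−BK) = [7.5000 0.5000; 0.5000 16.8125]
tr(P') = 24.3125

24.3125


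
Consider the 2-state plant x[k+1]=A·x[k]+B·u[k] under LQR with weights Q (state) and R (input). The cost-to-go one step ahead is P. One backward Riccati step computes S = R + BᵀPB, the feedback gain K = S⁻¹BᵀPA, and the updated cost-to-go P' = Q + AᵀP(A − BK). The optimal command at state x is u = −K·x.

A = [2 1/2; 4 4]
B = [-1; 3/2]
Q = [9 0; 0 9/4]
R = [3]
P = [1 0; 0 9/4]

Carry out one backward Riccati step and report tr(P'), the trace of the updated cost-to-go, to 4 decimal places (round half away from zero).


BᵀP = [-1.0000 3.3750]
S = R + BᵀPB = [3] + [6.0625] = [9.0625]
BᵀPA = [11.5000 13.0000]
K = S⁻¹·BᵀPA = [1.2690 1.4345]
A−BK = [3.2690 1.9345; 2.0966 1.8483]
AᵀP(A−BK) = [25.4069 20.5034; 20.5034 17.6017]
P' = Q + AᵀP(A−BK) = [34.4069 20.5034; 20.5034 19.8517]
tr(P') = 54.2586

54.2586


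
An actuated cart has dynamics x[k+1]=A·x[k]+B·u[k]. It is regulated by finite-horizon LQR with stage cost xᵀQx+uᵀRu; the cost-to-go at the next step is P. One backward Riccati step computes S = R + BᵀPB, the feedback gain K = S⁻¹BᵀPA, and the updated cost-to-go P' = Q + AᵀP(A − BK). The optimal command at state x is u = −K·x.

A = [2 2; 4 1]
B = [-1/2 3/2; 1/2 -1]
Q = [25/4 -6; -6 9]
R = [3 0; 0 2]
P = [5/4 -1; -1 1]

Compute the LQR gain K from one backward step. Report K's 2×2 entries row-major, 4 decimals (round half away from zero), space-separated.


BᵀP = [-1.1250 1.0000; 2.8750 -2.5000]
S = R + BᵀPB = [3 0; 0 2] + [1.0625 -2.6875; -2.6875 6.8125] = [4.0625 -2.6875; -2.6875 8.8125]
BᵀPA = [1.7500 -1.2500; -4.2500 3.2500]
K = S⁻¹·BᵀPA = [0.1400 -0.0798; -0.4396 0.3445]
A−BK = [2.7294 1.4434; 3.4904 1.3844]
AᵀP(A−BK) = [2.8868 0.6036; 0.6036 0.7808]
P' = Q + AᵀP(A−BK) = [9.1368 -5.3964; -5.3964 9.7808]
tr(P') = 18.9176

0.1400 -0.0798 -0.4396 0.3445


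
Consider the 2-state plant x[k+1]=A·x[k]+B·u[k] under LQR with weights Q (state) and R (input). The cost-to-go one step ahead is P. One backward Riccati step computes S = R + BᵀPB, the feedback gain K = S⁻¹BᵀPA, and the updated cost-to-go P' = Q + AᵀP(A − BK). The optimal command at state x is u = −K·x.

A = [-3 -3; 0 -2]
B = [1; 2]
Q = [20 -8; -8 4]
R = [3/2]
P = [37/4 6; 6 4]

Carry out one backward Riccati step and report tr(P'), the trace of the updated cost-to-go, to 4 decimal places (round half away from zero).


32.5468

BᵀP = [21.2500 14.0000]
S = R + BᵀPB = [3/2] + [49.2500] = [50.7500]
BᵀPA = [-63.7500 -91.7500]
K = S⁻¹·BᵀPA = [-1.2562 -1.8079]
A−BK = [-1.7438 -1.1921; 2.5123 1.6158]
AᵀP(A−BK) = [3.1700 3.9975; 3.9975 5.3768]
P' = Q + AᵀP(A−BK) = [23.1700 -4.0025; -4.0025 9.3768]
tr(P') = 32.5468


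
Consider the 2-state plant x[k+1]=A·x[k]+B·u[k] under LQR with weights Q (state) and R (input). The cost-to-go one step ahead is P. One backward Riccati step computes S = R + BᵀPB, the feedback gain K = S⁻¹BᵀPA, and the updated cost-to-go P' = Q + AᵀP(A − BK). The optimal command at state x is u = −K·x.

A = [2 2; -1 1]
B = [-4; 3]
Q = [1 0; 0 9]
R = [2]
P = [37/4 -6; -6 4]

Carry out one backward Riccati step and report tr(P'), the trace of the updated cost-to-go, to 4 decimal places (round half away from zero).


10.8121

BᵀP = [-55.0000 36.0000]
S = R + BᵀPB = [2] + [328.0000] = [330.0000]
BᵀPA = [-146.0000 -74.0000]
K = S⁻¹·BᵀPA = [-0.4424 -0.2242]
A−BK = [0.2303 1.1030; 0.3273 1.6727]
AᵀP(A−BK) = [0.4061 0.2606; 0.2606 0.4061]
P' = Q + AᵀP(A−BK) = [1.4061 0.2606; 0.2606 9.4061]
tr(P') = 10.8121


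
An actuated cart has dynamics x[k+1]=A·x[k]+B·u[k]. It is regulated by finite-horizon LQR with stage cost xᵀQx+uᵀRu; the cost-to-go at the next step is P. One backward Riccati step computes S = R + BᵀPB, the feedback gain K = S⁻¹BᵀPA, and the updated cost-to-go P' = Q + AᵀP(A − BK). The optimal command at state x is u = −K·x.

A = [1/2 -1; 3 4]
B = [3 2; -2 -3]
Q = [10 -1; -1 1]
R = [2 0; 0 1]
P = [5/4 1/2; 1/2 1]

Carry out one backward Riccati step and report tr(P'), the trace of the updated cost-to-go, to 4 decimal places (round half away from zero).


BᵀP = [2.7500 -0.5000; 1.0000 -2.0000]
S = R + BᵀPB = [2 0; 0 1] + [9.2500 7.0000; 7.0000 8.0000] = [11.2500 7.0000; 7.0000 9.0000]
BᵀPA = [-0.1250 -4.7500; -5.5000 -9.0000]
K = S⁻¹·BᵀPA = [0.7153 0.3876; -1.1675 -1.3014]
A−BK = [0.6890 0.4402; 0.9282 0.8708]
AᵀP(A−BK) = [4.4809 3.7656; 3.7656 3.3780]
P' = Q + AᵀP(A−BK) = [14.4809 2.7656; 2.7656 4.3780]
tr(P') = 18.8589

18.8589


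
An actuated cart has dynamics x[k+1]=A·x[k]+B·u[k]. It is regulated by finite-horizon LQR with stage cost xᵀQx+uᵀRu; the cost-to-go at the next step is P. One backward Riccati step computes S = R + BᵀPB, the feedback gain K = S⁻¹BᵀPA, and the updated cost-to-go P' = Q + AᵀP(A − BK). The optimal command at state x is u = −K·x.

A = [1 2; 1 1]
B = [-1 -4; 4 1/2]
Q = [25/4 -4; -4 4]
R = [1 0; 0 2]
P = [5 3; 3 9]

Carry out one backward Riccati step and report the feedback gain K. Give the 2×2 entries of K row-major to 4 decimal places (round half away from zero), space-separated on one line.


BᵀP = [7.0000 33.0000; -18.5000 -7.5000]
S = R + BᵀPB = [1 0; 0 2] + [125.0000 -11.5000; -11.5000 70.2500] = [126.0000 -11.5000; -11.5000 72.2500]
BᵀPA = [40.0000 47.0000; -26.0000 -44.5000]
K = S⁻¹·BᵀPA = [0.2888 0.3215; -0.3139 -0.5647]
A−BK = [0.0332 0.0625; 0.0017 -0.0035]
AᵀP(A−BK) = [0.2864 0.4577; 0.4577 0.7595]
P' = Q + AᵀP(A−BK) = [6.5364 -3.5423; -3.5423 4.7595]
tr(P') = 11.2959

0.2888 0.3215 -0.3139 -0.5647


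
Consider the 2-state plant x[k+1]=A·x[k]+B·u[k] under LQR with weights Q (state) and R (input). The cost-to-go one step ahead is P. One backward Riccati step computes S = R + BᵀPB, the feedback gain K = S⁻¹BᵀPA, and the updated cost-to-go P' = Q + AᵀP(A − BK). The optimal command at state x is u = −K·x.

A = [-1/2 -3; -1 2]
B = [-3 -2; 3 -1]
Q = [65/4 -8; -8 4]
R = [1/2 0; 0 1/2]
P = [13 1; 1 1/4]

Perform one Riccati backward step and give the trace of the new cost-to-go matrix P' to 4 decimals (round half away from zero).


20.7024

BᵀP = [-36.0000 -2.2500; -27.0000 -2.2500]
S = R + BᵀPB = [1/2 0; 0 1/2] + [101.2500 74.2500; 74.2500 56.2500] = [101.7500 74.2500; 74.2500 56.7500]
BᵀPA = [20.2500 103.5000; 15.7500 76.5000]
K = S⁻¹·BᵀPA = [-0.0775 0.7407; 0.3789 0.3789]
A−BK = [0.0254 -0.0201; -0.3885 0.1569]
AᵀP(A−BK) = [0.1012 0.0330; 0.0330 0.3512]
P' = Q + AᵀP(A−BK) = [16.3512 -7.9670; -7.9670 4.3512]
tr(P') = 20.7024


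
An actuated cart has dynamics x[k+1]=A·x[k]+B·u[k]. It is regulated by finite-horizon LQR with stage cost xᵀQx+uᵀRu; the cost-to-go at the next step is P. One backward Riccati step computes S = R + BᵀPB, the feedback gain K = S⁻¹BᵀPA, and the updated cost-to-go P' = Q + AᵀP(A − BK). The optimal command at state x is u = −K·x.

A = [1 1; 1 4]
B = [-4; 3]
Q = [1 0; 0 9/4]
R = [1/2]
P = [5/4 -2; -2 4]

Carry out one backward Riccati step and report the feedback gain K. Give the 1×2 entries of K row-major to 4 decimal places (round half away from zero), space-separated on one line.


0.0861 0.6603

BᵀP = [-11.0000 20.0000]
S = R + BᵀPB = [1/2] + [104.0000] = [104.5000]
BᵀPA = [9.0000 69.0000]
K = S⁻¹·BᵀPA = [0.0861 0.6603]
A−BK = [1.3445 3.6411; 0.7416 2.0191]
AᵀP(A−BK) = [0.4749 1.3074; 1.3074 3.6902]
P' = Q + AᵀP(A−BK) = [1.4749 1.3074; 1.3074 5.9402]
tr(P') = 7.4151


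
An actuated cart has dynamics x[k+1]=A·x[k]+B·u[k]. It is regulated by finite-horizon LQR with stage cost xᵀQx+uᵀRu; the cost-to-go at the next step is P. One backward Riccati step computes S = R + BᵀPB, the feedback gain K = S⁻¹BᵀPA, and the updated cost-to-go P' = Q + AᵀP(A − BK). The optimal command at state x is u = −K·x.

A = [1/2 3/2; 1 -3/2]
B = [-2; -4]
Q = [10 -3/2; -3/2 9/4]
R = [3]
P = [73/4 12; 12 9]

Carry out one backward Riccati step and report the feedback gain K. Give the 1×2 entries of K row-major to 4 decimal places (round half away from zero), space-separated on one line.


BᵀP = [-84.5000 -60.0000]
S = R + BᵀPB = [3] + [409.0000] = [412.0000]
BᵀPA = [-102.2500 -36.7500]
K = S⁻¹·BᵀPA = [-0.2482 -0.0892]
A−BK = [0.0036 1.3216; 0.0073 -1.8568]
AᵀP(A−BK) = [0.1861 0.0669; 0.0669 4.0344]
P' = Q + AᵀP(A−BK) = [10.1861 -1.4331; -1.4331 6.2844]
tr(P') = 16.4706

-0.2482 -0.0892


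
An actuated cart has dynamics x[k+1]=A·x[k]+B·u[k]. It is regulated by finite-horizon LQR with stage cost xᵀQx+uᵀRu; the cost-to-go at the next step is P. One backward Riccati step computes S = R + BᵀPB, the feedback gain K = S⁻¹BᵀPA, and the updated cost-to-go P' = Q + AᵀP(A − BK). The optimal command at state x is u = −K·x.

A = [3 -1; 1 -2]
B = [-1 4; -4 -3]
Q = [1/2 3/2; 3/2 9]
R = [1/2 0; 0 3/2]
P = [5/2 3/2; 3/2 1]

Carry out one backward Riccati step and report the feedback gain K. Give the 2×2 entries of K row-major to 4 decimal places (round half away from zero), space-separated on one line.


BᵀP = [-8.5000 -5.5000; 5.5000 3.0000]
S = R + BᵀPB = [1/2 0; 0 3/2] + [30.5000 -17.5000; -17.5000 13.0000] = [31.0000 -17.5000; -17.5000 14.5000]
BᵀPA = [-31.0000 19.5000; 19.5000 -11.5000]
K = S⁻¹·BᵀPA = [-0.7557 0.5689; 0.4328 -0.1065]
A−BK = [0.5131 -0.0052; -0.7243 -0.0436]
AᵀP(A−BK) = [0.6344 -0.2871; -0.2871 0.1815]
P' = Q + AᵀP(A−BK) = [1.1344 1.2129; 1.2129 9.1815]
tr(P') = 10.3159

-0.7557 0.5689 0.4328 -0.1065
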